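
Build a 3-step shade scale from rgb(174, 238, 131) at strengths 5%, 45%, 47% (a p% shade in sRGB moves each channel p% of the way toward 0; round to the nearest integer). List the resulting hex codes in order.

#a5e27c, #608348, #5c7e45

5%: (174 − 8.7 = 165.3→165, 238 − 11.9 = 226.1→226, 131 − 6.55 = 124.45→124) → #a5e27c
45%: (174 − 78.3 = 95.7→96, 238 − 107.1 = 130.9→131, 131 − 58.95 = 72.05→72) → #608348
47%: (174 − 81.78 = 92.22→92, 238 − 111.86 = 126.14→126, 131 − 61.57 = 69.43→69) → #5c7e45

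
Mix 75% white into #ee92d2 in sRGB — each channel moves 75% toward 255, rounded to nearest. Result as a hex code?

#fbe4f4

#ee92d2 is rgb(238, 146, 210).
Lerp each channel 75% toward 255:
  R: 238 + 12.75 = 250.75 → 251
  G: 146 + 81.75 = 227.75 → 228
  B: 210 + 33.75 = 243.75 → 244
rgb(251, 228, 244) = #fbe4f4.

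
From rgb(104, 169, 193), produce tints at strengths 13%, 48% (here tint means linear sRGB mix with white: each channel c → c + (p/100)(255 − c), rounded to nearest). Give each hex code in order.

#7CB4C9, #B0D2DF

13%: (104 + 19.63 = 123.63→124, 169 + 11.18 = 180.18→180, 193 + 8.06 = 201.06→201) → #7CB4C9
48%: (104 + 72.48 = 176.48→176, 169 + 41.28 = 210.28→210, 193 + 29.76 = 222.76→223) → #B0D2DF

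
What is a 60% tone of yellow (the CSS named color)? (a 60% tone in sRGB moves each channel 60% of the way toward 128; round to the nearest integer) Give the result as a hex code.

CSS yellow is rgb(255, 255, 0).
Lerp each channel 60% toward 128:
  R: 255 + 0.6×(128−255) = 255 − 76.2 = 178.8 → 179
  G: 255 − 76.2 = 178.8 → 179
  B: 0 + 0.6×(128−0) = 0 + 76.8 = 76.8 → 77
rgb(179, 179, 77) = #b3b34d.

#b3b34d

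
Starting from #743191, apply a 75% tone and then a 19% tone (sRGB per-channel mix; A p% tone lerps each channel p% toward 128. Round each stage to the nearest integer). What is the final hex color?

#743191 is rgb(116, 49, 145).
A 75% tone moves each channel 75% toward 128:
  R: 116 + 0.75×(128−116) = 116 + 9 = 125 → 125
  G: 49 + 59.25 = 108.25 → 108
  B: 145 + 0.75×(128−145) = 145 − 12.75 = 132.25 → 132
After the tone: rgb(125, 108, 132) = #7D6C84.
Per channel, c → c + 0.19(128 − c):
  R: 125 + 0.57 = 125.57 → 126
  G: 108 + 0.19×(128−108) = 108 + 3.8 = 111.8 → 112
  B: 132 − 0.76 = 131.24 → 131
rgb(126, 112, 131) = #7E7083.

#7E7083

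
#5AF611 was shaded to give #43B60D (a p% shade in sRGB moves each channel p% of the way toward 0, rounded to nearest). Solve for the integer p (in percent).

26%

#5AF611 is rgb(90, 246, 17); #43B60D is rgb(67, 182, 13).
On the G channel (widest range): 182 ≈ 246 + (p/100)(0 − 246), so p ≈ 100×(182 − 246)/(0 − 246) = -6400/-246 = 26.02.
p = 26 reproduces all three channels after rounding.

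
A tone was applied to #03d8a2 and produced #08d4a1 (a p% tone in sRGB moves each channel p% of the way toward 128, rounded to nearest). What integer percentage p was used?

4%

#03d8a2 is rgb(3, 216, 162); #08d4a1 is rgb(8, 212, 161).
On the R channel (widest range): 8 ≈ 3 + (p/100)(128 − 3), so p ≈ 100×(8 − 3)/(128 − 3) = 500/125 = 4.00.
p = 4 reproduces all three channels after rounding.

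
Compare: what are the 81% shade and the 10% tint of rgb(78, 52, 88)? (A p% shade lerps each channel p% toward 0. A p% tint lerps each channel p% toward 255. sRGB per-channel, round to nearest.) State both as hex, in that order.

#0f0a11, #604869

81% shade:
  R: 78 + 0.81×(0−78) = 78 − 63.18 = 14.82 → 15
  G: 52 + 0.81×(0−52) = 52 − 42.12 = 9.88 → 10
  B: 88 + 0.81×(0−88) = 88 − 71.28 = 16.72 → 17
  → #0f0a11
10% tint:
  R: 78 + 0.1×(255−78) = 78 + 17.7 = 95.7 → 96
  G: 52 + 0.1×(255−52) = 52 + 20.3 = 72.3 → 72
  B: 88 + 16.7 = 104.7 → 105
  → #604869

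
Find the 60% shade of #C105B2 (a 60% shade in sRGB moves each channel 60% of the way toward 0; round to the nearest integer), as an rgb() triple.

rgb(77, 2, 71)

#C105B2 is rgb(193, 5, 178).
A 60% shade moves each channel 60% toward 0:
  R: 193 − 115.8 = 77.2 → 77
  G: 5 − 3 = 2 → 2
  B: 178 − 106.8 = 71.2 → 71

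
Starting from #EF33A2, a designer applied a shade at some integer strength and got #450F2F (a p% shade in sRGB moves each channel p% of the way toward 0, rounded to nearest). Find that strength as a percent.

#EF33A2 is rgb(239, 51, 162); #450F2F is rgb(69, 15, 47).
On the R channel (widest range): 69 ≈ 239 + (p/100)(0 − 239), so p ≈ 100×(69 − 239)/(0 − 239) = -17000/-239 = 71.13.
p = 71 reproduces all three channels after rounding.

71%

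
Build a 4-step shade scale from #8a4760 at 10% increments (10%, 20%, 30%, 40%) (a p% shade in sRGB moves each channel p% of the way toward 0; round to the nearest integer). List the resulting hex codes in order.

#7c4056, #6e394d, #613243, #532b3a

#8a4760 is rgb(138, 71, 96).
10%: (138 − 13.8 = 124.2→124, 71 − 7.1 = 63.9→64, 96 − 9.6 = 86.4→86) → #7c4056
20%: (138 − 27.6 = 110.4→110, 71 − 14.2 = 56.8→57, 96 − 19.2 = 76.8→77) → #6e394d
30%: (138 − 41.4 = 96.6→97, 71 − 21.3 = 49.7→50, 96 − 28.8 = 67.2→67) → #613243
40%: (138 − 55.2 = 82.8→83, 71 − 28.4 = 42.6→43, 96 − 38.4 = 57.6→58) → #532b3a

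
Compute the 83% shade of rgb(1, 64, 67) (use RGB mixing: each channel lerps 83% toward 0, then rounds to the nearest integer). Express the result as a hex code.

#000B0B

Per channel, c → c + 0.83(0 − c):
  R: 1 + 0.83×(0−1) = 1 − 0.83 = 0.17 → 0
  G: 64 + 0.83×(0−64) = 64 − 53.12 = 10.88 → 11
  B: 67 − 55.61 = 11.39 → 11
rgb(0, 11, 11) = #000B0B.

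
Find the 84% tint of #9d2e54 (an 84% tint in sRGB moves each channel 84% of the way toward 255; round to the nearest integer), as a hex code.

#9d2e54 is rgb(157, 46, 84).
Per channel, c → c + 0.84(255 − c):
  R: 157 + 0.84×(255−157) = 157 + 82.32 = 239.32 → 239
  G: 46 + 0.84×(255−46) = 46 + 175.56 = 221.56 → 222
  B: 84 + 0.84×(255−84) = 84 + 143.64 = 227.64 → 228
rgb(239, 222, 228) = #efdee4.

#efdee4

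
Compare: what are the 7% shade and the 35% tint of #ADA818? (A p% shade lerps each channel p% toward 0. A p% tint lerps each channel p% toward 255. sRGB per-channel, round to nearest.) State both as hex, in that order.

#ADA818 is rgb(173, 168, 24).
7% shade:
  R: 173 + 0.07×(0−173) = 173 − 12.11 = 160.89 → 161
  G: 168 + 0.07×(0−168) = 168 − 11.76 = 156.24 → 156
  B: 24 + 0.07×(0−24) = 24 − 1.68 = 22.32 → 22
  → #A19C16
35% tint:
  R: 173 + 28.7 = 201.7 → 202
  G: 168 + 30.45 = 198.45 → 198
  B: 24 + 80.85 = 104.85 → 105
  → #CAC669

#A19C16, #CAC669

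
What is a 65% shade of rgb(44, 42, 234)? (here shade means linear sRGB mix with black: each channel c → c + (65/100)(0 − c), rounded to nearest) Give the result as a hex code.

Per channel, c → c + 0.65(0 − c):
  R: 44 + 0.65×(0−44) = 44 − 28.6 = 15.4 → 15
  G: 42 + 0.65×(0−42) = 42 − 27.3 = 14.7 → 15
  B: 234 − 152.1 = 81.9 → 82
rgb(15, 15, 82) = #0F0F52.

#0F0F52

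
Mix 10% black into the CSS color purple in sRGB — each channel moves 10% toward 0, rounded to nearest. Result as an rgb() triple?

rgb(115, 0, 115)

CSS purple is rgb(128, 0, 128).
Per channel, c → c + 0.1(0 − c):
  R: 128 − 12.8 = 115.2 → 115
  G: 0 + 0.1×(0−0) = 0 + 0 = 0 → 0
  B: 128 + 0.1×(0−128) = 128 − 12.8 = 115.2 → 115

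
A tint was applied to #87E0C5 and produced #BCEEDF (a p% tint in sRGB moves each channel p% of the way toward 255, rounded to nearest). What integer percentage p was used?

#87E0C5 is rgb(135, 224, 197); #BCEEDF is rgb(188, 238, 223).
On the R channel (widest range): 188 ≈ 135 + (p/100)(255 − 135), so p ≈ 100×(188 − 135)/(255 − 135) = 5300/120 = 44.17.
p = 44 reproduces all three channels after rounding.

44%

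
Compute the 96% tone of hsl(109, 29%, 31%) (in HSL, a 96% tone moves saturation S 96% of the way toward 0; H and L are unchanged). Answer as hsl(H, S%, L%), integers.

hsl(109, 1%, 31%)

S moves 96% from 29 toward 0: 29 − 27.84 = 1.16 → 1.
H and L are unchanged.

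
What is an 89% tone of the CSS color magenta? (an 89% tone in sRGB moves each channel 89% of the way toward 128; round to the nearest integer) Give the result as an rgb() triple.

CSS magenta is rgb(255, 0, 255).
Per channel, c → c + 0.89(128 − c):
  R: 255 + 0.89×(128−255) = 255 − 113.03 = 141.97 → 142
  G: 0 + 0.89×(128−0) = 0 + 113.92 = 113.92 → 114
  B: 255 − 113.03 = 141.97 → 142

rgb(142, 114, 142)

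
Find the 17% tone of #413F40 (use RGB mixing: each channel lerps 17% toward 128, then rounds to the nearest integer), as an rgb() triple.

rgb(76, 74, 75)

#413F40 is rgb(65, 63, 64).
Lerp each channel 17% toward 128:
  R: 65 + 0.17×(128−65) = 65 + 10.71 = 75.71 → 76
  G: 63 + 0.17×(128−63) = 63 + 11.05 = 74.05 → 74
  B: 64 + 0.17×(128−64) = 64 + 10.88 = 74.88 → 75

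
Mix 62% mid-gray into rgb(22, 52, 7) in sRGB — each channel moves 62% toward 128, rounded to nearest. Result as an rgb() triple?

rgb(88, 99, 82)

A 62% tone moves each channel 62% toward 128:
  R: 22 + 0.62×(128−22) = 22 + 65.72 = 87.72 → 88
  G: 52 + 0.62×(128−52) = 52 + 47.12 = 99.12 → 99
  B: 7 + 0.62×(128−7) = 7 + 75.02 = 82.02 → 82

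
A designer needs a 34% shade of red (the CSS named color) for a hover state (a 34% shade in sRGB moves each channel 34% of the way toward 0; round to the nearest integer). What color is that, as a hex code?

CSS red is rgb(255, 0, 0).
Per channel, c → c + 0.34(0 − c):
  R: 255 + 0.34×(0−255) = 255 − 86.7 = 168.3 → 168
  G: 0 + 0.34×(0−0) = 0 + 0 = 0 → 0
  B: 0 + 0.34×(0−0) = 0 + 0 = 0 → 0
rgb(168, 0, 0) = #a80000.

#a80000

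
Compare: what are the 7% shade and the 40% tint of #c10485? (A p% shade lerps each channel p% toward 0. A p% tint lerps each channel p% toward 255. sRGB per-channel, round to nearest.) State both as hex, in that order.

#c10485 is rgb(193, 4, 133).
7% shade:
  R: 193 + 0.07×(0−193) = 193 − 13.51 = 179.49 → 179
  G: 4 + 0.07×(0−4) = 4 − 0.28 = 3.72 → 4
  B: 133 + 0.07×(0−133) = 133 − 9.31 = 123.69 → 124
  → #b3047c
40% tint:
  R: 193 + 0.4×(255−193) = 193 + 24.8 = 217.8 → 218
  G: 4 + 0.4×(255−4) = 4 + 100.4 = 104.4 → 104
  B: 133 + 48.8 = 181.8 → 182
  → #da68b6

#b3047c, #da68b6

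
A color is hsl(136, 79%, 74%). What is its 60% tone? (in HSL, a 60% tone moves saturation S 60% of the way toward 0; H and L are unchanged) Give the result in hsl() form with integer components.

S moves 60% from 79 toward 0: 79 − 47.4 = 31.6 → 32.
H and L are unchanged.

hsl(136, 32%, 74%)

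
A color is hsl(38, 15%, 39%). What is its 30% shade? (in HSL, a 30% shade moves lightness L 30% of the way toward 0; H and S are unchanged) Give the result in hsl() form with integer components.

hsl(38, 15%, 27%)

L moves 30% from 39 toward 0: 39 − 11.7 = 27.3 → 27.
H and S are unchanged.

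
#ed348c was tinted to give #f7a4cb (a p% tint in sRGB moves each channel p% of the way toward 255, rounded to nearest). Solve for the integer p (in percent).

55%

#ed348c is rgb(237, 52, 140); #f7a4cb is rgb(247, 164, 203).
On the G channel (widest range): 164 ≈ 52 + (p/100)(255 − 52), so p ≈ 100×(164 − 52)/(255 − 52) = 11200/203 = 55.17.
p = 55 reproduces all three channels after rounding.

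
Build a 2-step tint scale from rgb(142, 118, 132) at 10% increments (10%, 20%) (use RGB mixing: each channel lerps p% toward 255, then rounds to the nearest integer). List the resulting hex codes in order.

10%: (142 + 11.3 = 153.3→153, 118 + 13.7 = 131.7→132, 132 + 12.3 = 144.3→144) → #998490
20%: (142 + 22.6 = 164.6→165, 118 + 27.4 = 145.4→145, 132 + 24.6 = 156.6→157) → #A5919D

#998490, #A5919D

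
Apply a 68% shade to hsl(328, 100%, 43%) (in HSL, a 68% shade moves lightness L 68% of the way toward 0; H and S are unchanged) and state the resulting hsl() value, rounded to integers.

hsl(328, 100%, 14%)

L moves 68% from 43 toward 0: 43 − 29.24 = 13.76 → 14.
H and S are unchanged.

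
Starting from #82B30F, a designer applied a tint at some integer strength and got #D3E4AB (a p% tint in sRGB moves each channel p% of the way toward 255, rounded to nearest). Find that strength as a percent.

#82B30F is rgb(130, 179, 15); #D3E4AB is rgb(211, 228, 171).
On the B channel (widest range): 171 ≈ 15 + (p/100)(255 − 15), so p ≈ 100×(171 − 15)/(255 − 15) = 15600/240 = 65.00.
p = 65 reproduces all three channels after rounding.

65%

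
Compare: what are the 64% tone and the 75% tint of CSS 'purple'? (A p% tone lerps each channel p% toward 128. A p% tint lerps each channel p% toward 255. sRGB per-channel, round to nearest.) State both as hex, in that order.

#805280, #dfbfdf

CSS purple is rgb(128, 0, 128).
64% tone:
  R: 128 + 0.64×(128−128) = 128 + 0 = 128 → 128
  G: 0 + 0.64×(128−0) = 0 + 81.92 = 81.92 → 82
  B: 128 + 0.64×(128−128) = 128 + 0 = 128 → 128
  → #805280
75% tint:
  R: 128 + 95.25 = 223.25 → 223
  G: 0 + 191.25 = 191.25 → 191
  B: 128 + 95.25 = 223.25 → 223
  → #dfbfdf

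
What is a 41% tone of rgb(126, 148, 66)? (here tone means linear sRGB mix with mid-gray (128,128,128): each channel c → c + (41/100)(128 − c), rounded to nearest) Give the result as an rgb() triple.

A 41% tone moves each channel 41% toward 128:
  R: 126 + 0.41×(128−126) = 126 + 0.82 = 126.82 → 127
  G: 148 + 0.41×(128−148) = 148 − 8.2 = 139.8 → 140
  B: 66 + 0.41×(128−66) = 66 + 25.42 = 91.42 → 91

rgb(127, 140, 91)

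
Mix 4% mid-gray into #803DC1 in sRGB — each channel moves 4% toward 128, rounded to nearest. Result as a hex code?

#803DC1 is rgb(128, 61, 193).
Per channel, c → c + 0.04(128 − c):
  R: 128 + 0 = 128 → 128
  G: 61 + 0.04×(128−61) = 61 + 2.68 = 63.68 → 64
  B: 193 − 2.6 = 190.4 → 190
rgb(128, 64, 190) = #8040BE.

#8040BE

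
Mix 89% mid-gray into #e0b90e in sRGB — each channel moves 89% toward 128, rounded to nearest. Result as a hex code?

#8b8673

#e0b90e is rgb(224, 185, 14).
An 89% tone moves each channel 89% toward 128:
  R: 224 − 85.44 = 138.56 → 139
  G: 185 + 0.89×(128−185) = 185 − 50.73 = 134.27 → 134
  B: 14 + 0.89×(128−14) = 14 + 101.46 = 115.46 → 115
rgb(139, 134, 115) = #8b8673.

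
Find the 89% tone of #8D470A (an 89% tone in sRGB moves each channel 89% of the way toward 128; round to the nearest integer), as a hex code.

#817A73

#8D470A is rgb(141, 71, 10).
Per channel, c → c + 0.89(128 − c):
  R: 141 − 11.57 = 129.43 → 129
  G: 71 + 50.73 = 121.73 → 122
  B: 10 + 0.89×(128−10) = 10 + 105.02 = 115.02 → 115
rgb(129, 122, 115) = #817A73.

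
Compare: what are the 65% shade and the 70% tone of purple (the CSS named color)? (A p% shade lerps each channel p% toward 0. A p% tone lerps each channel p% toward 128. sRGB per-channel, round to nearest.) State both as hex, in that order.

CSS purple is rgb(128, 0, 128).
65% shade:
  R: 128 − 83.2 = 44.8 → 45
  G: 0 + 0 = 0 → 0
  B: 128 + 0.65×(0−128) = 128 − 83.2 = 44.8 → 45
  → #2D002D
70% tone:
  R: 128 + 0 = 128 → 128
  G: 0 + 0.7×(128−0) = 0 + 89.6 = 89.6 → 90
  B: 128 + 0 = 128 → 128
  → #805A80

#2D002D, #805A80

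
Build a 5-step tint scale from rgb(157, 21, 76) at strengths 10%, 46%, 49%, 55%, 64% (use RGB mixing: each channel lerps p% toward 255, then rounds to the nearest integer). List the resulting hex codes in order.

#A72C5E, #CA819E, #CD88A4, #D396AE, #DCABBF

10%: (157 + 9.8 = 166.8→167, 21 + 23.4 = 44.4→44, 76 + 17.9 = 93.9→94) → #A72C5E
46%: (157 + 45.08 = 202.08→202, 21 + 107.64 = 128.64→129, 76 + 82.34 = 158.34→158) → #CA819E
49%: (157 + 48.02 = 205.02→205, 21 + 114.66 = 135.66→136, 76 + 87.71 = 163.71→164) → #CD88A4
55%: (157 + 53.9 = 210.9→211, 21 + 128.7 = 149.7→150, 76 + 98.45 = 174.45→174) → #D396AE
64%: (157 + 62.72 = 219.72→220, 21 + 149.76 = 170.76→171, 76 + 114.56 = 190.56→191) → #DCABBF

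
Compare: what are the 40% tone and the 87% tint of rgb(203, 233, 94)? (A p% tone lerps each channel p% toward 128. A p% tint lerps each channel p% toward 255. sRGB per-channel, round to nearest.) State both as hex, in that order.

#adbf6c, #f8fcea

40% tone:
  R: 203 + 0.4×(128−203) = 203 − 30 = 173 → 173
  G: 233 − 42 = 191 → 191
  B: 94 + 0.4×(128−94) = 94 + 13.6 = 107.6 → 108
  → #adbf6c
87% tint:
  R: 203 + 45.24 = 248.24 → 248
  G: 233 + 0.87×(255−233) = 233 + 19.14 = 252.14 → 252
  B: 94 + 0.87×(255−94) = 94 + 140.07 = 234.07 → 234
  → #f8fcea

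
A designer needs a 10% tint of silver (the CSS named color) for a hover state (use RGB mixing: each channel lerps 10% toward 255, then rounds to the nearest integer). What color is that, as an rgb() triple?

CSS silver is rgb(192, 192, 192).
A 10% tint moves each channel 10% toward 255:
  R: 192 + 0.1×(255−192) = 192 + 6.3 = 198.3 → 198
  G: 192 + 0.1×(255−192) = 192 + 6.3 = 198.3 → 198
  B: 192 + 0.1×(255−192) = 192 + 6.3 = 198.3 → 198

rgb(198, 198, 198)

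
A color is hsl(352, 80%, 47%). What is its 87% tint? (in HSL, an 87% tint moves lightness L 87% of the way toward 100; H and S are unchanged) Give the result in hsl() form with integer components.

hsl(352, 80%, 93%)

L moves 87% from 47 toward 100: 47 + 46.11 = 93.11 → 93.
H and S are unchanged.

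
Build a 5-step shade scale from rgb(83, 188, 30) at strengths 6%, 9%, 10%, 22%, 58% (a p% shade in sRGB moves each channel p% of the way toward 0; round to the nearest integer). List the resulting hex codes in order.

#4EB11C, #4CAB1B, #4BA91B, #419317, #234F0D

6%: (83 − 4.98 = 78.02→78, 188 − 11.28 = 176.72→177, 30 − 1.8 = 28.2→28) → #4EB11C
9%: (83 − 7.47 = 75.53→76, 188 − 16.92 = 171.08→171, 30 − 2.7 = 27.3→27) → #4CAB1B
10%: (83 − 8.3 = 74.7→75, 188 − 18.8 = 169.2→169, 30 − 3 = 27→27) → #4BA91B
22%: (83 − 18.26 = 64.74→65, 188 − 41.36 = 146.64→147, 30 − 6.6 = 23.4→23) → #419317
58%: (83 − 48.14 = 34.86→35, 188 − 109.04 = 78.96→79, 30 − 17.4 = 12.6→13) → #234F0D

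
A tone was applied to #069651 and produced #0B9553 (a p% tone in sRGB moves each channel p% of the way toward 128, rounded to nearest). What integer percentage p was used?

4%

#069651 is rgb(6, 150, 81); #0B9553 is rgb(11, 149, 83).
On the R channel (widest range): 11 ≈ 6 + (p/100)(128 − 6), so p ≈ 100×(11 − 6)/(128 − 6) = 500/122 = 4.10.
p = 4 reproduces all three channels after rounding.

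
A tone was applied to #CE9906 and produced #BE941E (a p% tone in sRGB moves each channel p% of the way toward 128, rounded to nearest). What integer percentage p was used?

20%

#CE9906 is rgb(206, 153, 6); #BE941E is rgb(190, 148, 30).
On the B channel (widest range): 30 ≈ 6 + (p/100)(128 − 6), so p ≈ 100×(30 − 6)/(128 − 6) = 2400/122 = 19.67.
p = 20 reproduces all three channels after rounding.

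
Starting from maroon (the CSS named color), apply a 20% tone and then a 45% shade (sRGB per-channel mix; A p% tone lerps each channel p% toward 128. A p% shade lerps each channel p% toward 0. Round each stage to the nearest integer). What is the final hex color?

CSS maroon is rgb(128, 0, 0).
Lerp each channel 20% toward 128:
  R: 128 + 0.2×(128−128) = 128 + 0 = 128 → 128
  G: 0 + 0.2×(128−0) = 0 + 25.6 = 25.6 → 26
  B: 0 + 0.2×(128−0) = 0 + 25.6 = 25.6 → 26
After the tone: rgb(128, 26, 26) = #801A1A.
Lerp each channel 45% toward 0:
  R: 128 + 0.45×(0−128) = 128 − 57.6 = 70.4 → 70
  G: 26 + 0.45×(0−26) = 26 − 11.7 = 14.3 → 14
  B: 26 − 11.7 = 14.3 → 14
rgb(70, 14, 14) = #460E0E.

#460E0E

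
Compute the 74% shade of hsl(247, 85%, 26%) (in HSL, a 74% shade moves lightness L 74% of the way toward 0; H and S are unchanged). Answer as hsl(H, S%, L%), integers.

L moves 74% from 26 toward 0: 26 − 19.24 = 6.76 → 7.
H and S are unchanged.

hsl(247, 85%, 7%)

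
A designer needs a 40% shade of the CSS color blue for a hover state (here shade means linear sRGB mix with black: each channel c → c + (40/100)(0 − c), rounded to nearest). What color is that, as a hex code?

#000099

CSS blue is rgb(0, 0, 255).
Per channel, c → c + 0.4(0 − c):
  R: 0 + 0.4×(0−0) = 0 + 0 = 0 → 0
  G: 0 + 0 = 0 → 0
  B: 255 + 0.4×(0−255) = 255 − 102 = 153 → 153
rgb(0, 0, 153) = #000099.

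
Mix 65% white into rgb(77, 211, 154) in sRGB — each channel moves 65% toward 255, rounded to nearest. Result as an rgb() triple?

rgb(193, 240, 220)

A 65% tint moves each channel 65% toward 255:
  R: 77 + 115.7 = 192.7 → 193
  G: 211 + 0.65×(255−211) = 211 + 28.6 = 239.6 → 240
  B: 154 + 0.65×(255−154) = 154 + 65.65 = 219.65 → 220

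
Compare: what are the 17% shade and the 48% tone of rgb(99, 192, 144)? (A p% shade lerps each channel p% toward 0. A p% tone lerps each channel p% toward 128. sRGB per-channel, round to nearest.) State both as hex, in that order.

17% shade:
  R: 99 − 16.83 = 82.17 → 82
  G: 192 + 0.17×(0−192) = 192 − 32.64 = 159.36 → 159
  B: 144 + 0.17×(0−144) = 144 − 24.48 = 119.52 → 120
  → #529f78
48% tone:
  R: 99 + 13.92 = 112.92 → 113
  G: 192 + 0.48×(128−192) = 192 − 30.72 = 161.28 → 161
  B: 144 − 7.68 = 136.32 → 136
  → #71a188

#529f78, #71a188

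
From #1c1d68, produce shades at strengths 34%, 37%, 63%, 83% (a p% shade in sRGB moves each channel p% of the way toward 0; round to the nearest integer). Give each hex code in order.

#121345, #121242, #0a0b26, #050512

#1c1d68 is rgb(28, 29, 104).
34%: (28 − 9.52 = 18.48→18, 29 − 9.86 = 19.14→19, 104 − 35.36 = 68.64→69) → #121345
37%: (28 − 10.36 = 17.64→18, 29 − 10.73 = 18.27→18, 104 − 38.48 = 65.52→66) → #121242
63%: (28 − 17.64 = 10.36→10, 29 − 18.27 = 10.73→11, 104 − 65.52 = 38.48→38) → #0a0b26
83%: (28 − 23.24 = 4.76→5, 29 − 24.07 = 4.93→5, 104 − 86.32 = 17.68→18) → #050512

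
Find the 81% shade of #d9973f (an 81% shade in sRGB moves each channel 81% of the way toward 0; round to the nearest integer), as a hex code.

#291d0c

#d9973f is rgb(217, 151, 63).
Per channel, c → c + 0.81(0 − c):
  R: 217 − 175.77 = 41.23 → 41
  G: 151 − 122.31 = 28.69 → 29
  B: 63 + 0.81×(0−63) = 63 − 51.03 = 11.97 → 12
rgb(41, 29, 12) = #291d0c.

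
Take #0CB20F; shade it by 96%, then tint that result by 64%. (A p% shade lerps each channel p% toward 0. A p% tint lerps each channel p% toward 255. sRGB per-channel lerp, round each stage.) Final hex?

#0CB20F is rgb(12, 178, 15).
Lerp each channel 96% toward 0:
  R: 12 + 0.96×(0−12) = 12 − 11.52 = 0.48 → 0
  G: 178 − 170.88 = 7.12 → 7
  B: 15 + 0.96×(0−15) = 15 − 14.4 = 0.6 → 1
After the shade: rgb(0, 7, 1) = #000701.
A 64% tint moves each channel 64% toward 255:
  R: 0 + 0.64×(255−0) = 0 + 163.2 = 163.2 → 163
  G: 7 + 158.72 = 165.72 → 166
  B: 1 + 0.64×(255−1) = 1 + 162.56 = 163.56 → 164
rgb(163, 166, 164) = #A3A6A4.

#A3A6A4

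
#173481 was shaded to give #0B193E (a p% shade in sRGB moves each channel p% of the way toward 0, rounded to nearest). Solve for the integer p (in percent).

#173481 is rgb(23, 52, 129); #0B193E is rgb(11, 25, 62).
On the B channel (widest range): 62 ≈ 129 + (p/100)(0 − 129), so p ≈ 100×(62 − 129)/(0 − 129) = -6700/-129 = 51.94.
p = 52 reproduces all three channels after rounding.

52%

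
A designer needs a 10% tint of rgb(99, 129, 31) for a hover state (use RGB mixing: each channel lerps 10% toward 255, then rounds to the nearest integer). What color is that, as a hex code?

#738E35

Per channel, c → c + 0.1(255 − c):
  R: 99 + 0.1×(255−99) = 99 + 15.6 = 114.6 → 115
  G: 129 + 0.1×(255−129) = 129 + 12.6 = 141.6 → 142
  B: 31 + 22.4 = 53.4 → 53
rgb(115, 142, 53) = #738E35.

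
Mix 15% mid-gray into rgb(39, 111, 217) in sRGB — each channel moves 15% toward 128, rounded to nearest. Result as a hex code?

Per channel, c → c + 0.15(128 − c):
  R: 39 + 0.15×(128−39) = 39 + 13.35 = 52.35 → 52
  G: 111 + 0.15×(128−111) = 111 + 2.55 = 113.55 → 114
  B: 217 − 13.35 = 203.65 → 204
rgb(52, 114, 204) = #3472CC.

#3472CC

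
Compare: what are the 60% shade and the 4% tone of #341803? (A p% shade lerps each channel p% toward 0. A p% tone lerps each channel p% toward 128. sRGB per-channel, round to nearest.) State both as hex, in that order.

#341803 is rgb(52, 24, 3).
60% shade:
  R: 52 − 31.2 = 20.8 → 21
  G: 24 − 14.4 = 9.6 → 10
  B: 3 + 0.6×(0−3) = 3 − 1.8 = 1.2 → 1
  → #150A01
4% tone:
  R: 52 + 0.04×(128−52) = 52 + 3.04 = 55.04 → 55
  G: 24 + 4.16 = 28.16 → 28
  B: 3 + 5 = 8 → 8
  → #371C08

#150A01, #371C08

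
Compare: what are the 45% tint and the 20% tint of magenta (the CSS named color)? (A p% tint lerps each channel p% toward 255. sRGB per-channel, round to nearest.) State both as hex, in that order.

#ff73ff, #ff33ff

CSS magenta is rgb(255, 0, 255).
45% tint:
  R: 255 + 0.45×(255−255) = 255 + 0 = 255 → 255
  G: 0 + 0.45×(255−0) = 0 + 114.75 = 114.75 → 115
  B: 255 + 0.45×(255−255) = 255 + 0 = 255 → 255
  → #ff73ff
20% tint:
  R: 255 + 0 = 255 → 255
  G: 0 + 0.2×(255−0) = 0 + 51 = 51 → 51
  B: 255 + 0 = 255 → 255
  → #ff33ff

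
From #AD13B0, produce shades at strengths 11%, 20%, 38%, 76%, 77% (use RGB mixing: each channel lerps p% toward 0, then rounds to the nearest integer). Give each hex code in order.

#AD13B0 is rgb(173, 19, 176).
11%: (173 − 19.03 = 153.97→154, 19 − 2.09 = 16.91→17, 176 − 19.36 = 156.64→157) → #9A119D
20%: (173 − 34.6 = 138.4→138, 19 − 3.8 = 15.2→15, 176 − 35.2 = 140.8→141) → #8A0F8D
38%: (173 − 65.74 = 107.26→107, 19 − 7.22 = 11.78→12, 176 − 66.88 = 109.12→109) → #6B0C6D
76%: (173 − 131.48 = 41.52→42, 19 − 14.44 = 4.56→5, 176 − 133.76 = 42.24→42) → #2A052A
77%: (173 − 133.21 = 39.79→40, 19 − 14.63 = 4.37→4, 176 − 135.52 = 40.48→40) → #280428

#9A119D, #8A0F8D, #6B0C6D, #2A052A, #280428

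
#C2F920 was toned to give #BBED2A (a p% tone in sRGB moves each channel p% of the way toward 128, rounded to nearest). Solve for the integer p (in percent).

10%

#C2F920 is rgb(194, 249, 32); #BBED2A is rgb(187, 237, 42).
On the G channel (widest range): 237 ≈ 249 + (p/100)(128 − 249), so p ≈ 100×(237 − 249)/(128 − 249) = -1200/-121 = 9.92.
p = 10 reproduces all three channels after rounding.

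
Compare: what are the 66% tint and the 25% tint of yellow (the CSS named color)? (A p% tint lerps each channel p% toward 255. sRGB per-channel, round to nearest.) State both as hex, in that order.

CSS yellow is rgb(255, 255, 0).
66% tint:
  R: 255 + 0.66×(255−255) = 255 + 0 = 255 → 255
  G: 255 + 0 = 255 → 255
  B: 0 + 0.66×(255−0) = 0 + 168.3 = 168.3 → 168
  → #ffffa8
25% tint:
  R: 255 + 0.25×(255−255) = 255 + 0 = 255 → 255
  G: 255 + 0 = 255 → 255
  B: 0 + 63.75 = 63.75 → 64
  → #ffff40

#ffffa8, #ffff40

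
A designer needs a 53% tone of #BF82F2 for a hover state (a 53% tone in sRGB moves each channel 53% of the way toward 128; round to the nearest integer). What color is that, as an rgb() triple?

rgb(158, 129, 182)

#BF82F2 is rgb(191, 130, 242).
Lerp each channel 53% toward 128:
  R: 191 + 0.53×(128−191) = 191 − 33.39 = 157.61 → 158
  G: 130 − 1.06 = 128.94 → 129
  B: 242 + 0.53×(128−242) = 242 − 60.42 = 181.58 → 182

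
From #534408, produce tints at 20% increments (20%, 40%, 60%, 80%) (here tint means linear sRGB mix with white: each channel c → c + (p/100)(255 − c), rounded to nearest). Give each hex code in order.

#534408 is rgb(83, 68, 8).
20%: (83 + 34.4 = 117.4→117, 68 + 37.4 = 105.4→105, 8 + 49.4 = 57.4→57) → #756939
40%: (83 + 68.8 = 151.8→152, 68 + 74.8 = 142.8→143, 8 + 98.8 = 106.8→107) → #988F6B
60%: (83 + 103.2 = 186.2→186, 68 + 112.2 = 180.2→180, 8 + 148.2 = 156.2→156) → #BAB49C
80%: (83 + 137.6 = 220.6→221, 68 + 149.6 = 217.6→218, 8 + 197.6 = 205.6→206) → #DDDACE

#756939, #988F6B, #BAB49C, #DDDACE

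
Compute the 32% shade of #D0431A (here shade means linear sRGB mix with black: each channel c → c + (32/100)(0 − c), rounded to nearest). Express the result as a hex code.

#D0431A is rgb(208, 67, 26).
A 32% shade moves each channel 32% toward 0:
  R: 208 − 66.56 = 141.44 → 141
  G: 67 + 0.32×(0−67) = 67 − 21.44 = 45.56 → 46
  B: 26 + 0.32×(0−26) = 26 − 8.32 = 17.68 → 18
rgb(141, 46, 18) = #8D2E12.

#8D2E12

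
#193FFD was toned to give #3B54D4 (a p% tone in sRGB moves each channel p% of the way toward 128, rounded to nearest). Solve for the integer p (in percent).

#193FFD is rgb(25, 63, 253); #3B54D4 is rgb(59, 84, 212).
On the B channel (widest range): 212 ≈ 253 + (p/100)(128 − 253), so p ≈ 100×(212 − 253)/(128 − 253) = -4100/-125 = 32.80.
p = 33 reproduces all three channels after rounding.

33%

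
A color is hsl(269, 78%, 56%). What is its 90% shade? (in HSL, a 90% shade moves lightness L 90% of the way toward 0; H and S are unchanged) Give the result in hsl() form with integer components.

L moves 90% from 56 toward 0: 56 − 50.4 = 5.6 → 6.
H and S are unchanged.

hsl(269, 78%, 6%)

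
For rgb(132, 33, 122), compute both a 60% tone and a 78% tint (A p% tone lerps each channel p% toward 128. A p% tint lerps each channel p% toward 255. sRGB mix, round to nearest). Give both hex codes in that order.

60% tone:
  R: 132 + 0.6×(128−132) = 132 − 2.4 = 129.6 → 130
  G: 33 + 57 = 90 → 90
  B: 122 + 0.6×(128−122) = 122 + 3.6 = 125.6 → 126
  → #825a7e
78% tint:
  R: 132 + 0.78×(255−132) = 132 + 95.94 = 227.94 → 228
  G: 33 + 173.16 = 206.16 → 206
  B: 122 + 0.78×(255−122) = 122 + 103.74 = 225.74 → 226
  → #e4cee2

#825a7e, #e4cee2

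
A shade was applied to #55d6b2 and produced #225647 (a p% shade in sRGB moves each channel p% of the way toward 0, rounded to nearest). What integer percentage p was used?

60%

#55d6b2 is rgb(85, 214, 178); #225647 is rgb(34, 86, 71).
On the G channel (widest range): 86 ≈ 214 + (p/100)(0 − 214), so p ≈ 100×(86 − 214)/(0 − 214) = -12800/-214 = 59.81.
p = 60 reproduces all three channels after rounding.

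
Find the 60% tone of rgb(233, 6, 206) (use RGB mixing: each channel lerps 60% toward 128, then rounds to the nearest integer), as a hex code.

A 60% tone moves each channel 60% toward 128:
  R: 233 − 63 = 170 → 170
  G: 6 + 0.6×(128−6) = 6 + 73.2 = 79.2 → 79
  B: 206 + 0.6×(128−206) = 206 − 46.8 = 159.2 → 159
rgb(170, 79, 159) = #aa4f9f.

#aa4f9f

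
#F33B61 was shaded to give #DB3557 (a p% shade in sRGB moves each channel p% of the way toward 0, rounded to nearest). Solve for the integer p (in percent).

10%

#F33B61 is rgb(243, 59, 97); #DB3557 is rgb(219, 53, 87).
On the R channel (widest range): 219 ≈ 243 + (p/100)(0 − 243), so p ≈ 100×(219 − 243)/(0 − 243) = -2400/-243 = 9.88.
p = 10 reproduces all three channels after rounding.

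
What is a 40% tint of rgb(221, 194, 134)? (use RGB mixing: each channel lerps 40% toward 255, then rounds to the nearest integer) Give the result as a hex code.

#EBDAB6

Lerp each channel 40% toward 255:
  R: 221 + 13.6 = 234.6 → 235
  G: 194 + 0.4×(255−194) = 194 + 24.4 = 218.4 → 218
  B: 134 + 0.4×(255−134) = 134 + 48.4 = 182.4 → 182
rgb(235, 218, 182) = #EBDAB6.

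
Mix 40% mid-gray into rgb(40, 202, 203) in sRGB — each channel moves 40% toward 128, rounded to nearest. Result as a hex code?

#4bacad

A 40% tone moves each channel 40% toward 128:
  R: 40 + 0.4×(128−40) = 40 + 35.2 = 75.2 → 75
  G: 202 + 0.4×(128−202) = 202 − 29.6 = 172.4 → 172
  B: 203 + 0.4×(128−203) = 203 − 30 = 173 → 173
rgb(75, 172, 173) = #4bacad.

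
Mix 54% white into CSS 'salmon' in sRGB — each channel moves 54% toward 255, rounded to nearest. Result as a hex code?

#fdc5be

CSS salmon is rgb(250, 128, 114).
Lerp each channel 54% toward 255:
  R: 250 + 2.7 = 252.7 → 253
  G: 128 + 0.54×(255−128) = 128 + 68.58 = 196.58 → 197
  B: 114 + 0.54×(255−114) = 114 + 76.14 = 190.14 → 190
rgb(253, 197, 190) = #fdc5be.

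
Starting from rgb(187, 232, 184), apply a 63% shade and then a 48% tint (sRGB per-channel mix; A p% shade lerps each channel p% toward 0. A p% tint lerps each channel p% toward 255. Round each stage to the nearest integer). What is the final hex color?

#9EA79E

A 63% shade moves each channel 63% toward 0:
  R: 187 + 0.63×(0−187) = 187 − 117.81 = 69.19 → 69
  G: 232 + 0.63×(0−232) = 232 − 146.16 = 85.84 → 86
  B: 184 − 115.92 = 68.08 → 68
After the shade: rgb(69, 86, 68) = #455644.
Lerp each channel 48% toward 255:
  R: 69 + 0.48×(255−69) = 69 + 89.28 = 158.28 → 158
  G: 86 + 0.48×(255−86) = 86 + 81.12 = 167.12 → 167
  B: 68 + 0.48×(255−68) = 68 + 89.76 = 157.76 → 158
rgb(158, 167, 158) = #9EA79E.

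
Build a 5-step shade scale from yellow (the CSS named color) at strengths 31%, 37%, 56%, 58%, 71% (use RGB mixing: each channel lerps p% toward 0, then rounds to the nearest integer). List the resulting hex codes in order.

CSS yellow is rgb(255, 255, 0).
31%: (255 − 79.05 = 175.95→176, 255 − 79.05 = 175.95→176, 0→0) → #B0B000
37%: (255 − 94.35 = 160.65→161, 255 − 94.35 = 160.65→161, 0→0) → #A1A100
56%: (255 − 142.8 = 112.2→112, 255 − 142.8 = 112.2→112, 0→0) → #707000
58%: (255 − 147.9 = 107.1→107, 255 − 147.9 = 107.1→107, 0→0) → #6B6B00
71%: (255 − 181.05 = 73.95→74, 255 − 181.05 = 73.95→74, 0→0) → #4A4A00

#B0B000, #A1A100, #707000, #6B6B00, #4A4A00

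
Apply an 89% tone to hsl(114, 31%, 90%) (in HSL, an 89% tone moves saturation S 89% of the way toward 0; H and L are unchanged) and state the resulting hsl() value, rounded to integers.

S moves 89% from 31 toward 0: 31 − 27.59 = 3.41 → 3.
H and L are unchanged.

hsl(114, 3%, 90%)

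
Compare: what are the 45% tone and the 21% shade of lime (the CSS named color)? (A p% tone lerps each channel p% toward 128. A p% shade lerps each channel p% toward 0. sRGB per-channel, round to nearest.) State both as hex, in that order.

#3AC63A, #00C900

CSS lime is rgb(0, 255, 0).
45% tone:
  R: 0 + 0.45×(128−0) = 0 + 57.6 = 57.6 → 58
  G: 255 + 0.45×(128−255) = 255 − 57.15 = 197.85 → 198
  B: 0 + 57.6 = 57.6 → 58
  → #3AC63A
21% shade:
  R: 0 + 0.21×(0−0) = 0 + 0 = 0 → 0
  G: 255 + 0.21×(0−255) = 255 − 53.55 = 201.45 → 201
  B: 0 + 0 = 0 → 0
  → #00C900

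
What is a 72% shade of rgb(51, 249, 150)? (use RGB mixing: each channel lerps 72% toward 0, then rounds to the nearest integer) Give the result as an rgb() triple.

Per channel, c → c + 0.72(0 − c):
  R: 51 + 0.72×(0−51) = 51 − 36.72 = 14.28 → 14
  G: 249 − 179.28 = 69.72 → 70
  B: 150 + 0.72×(0−150) = 150 − 108 = 42 → 42

rgb(14, 70, 42)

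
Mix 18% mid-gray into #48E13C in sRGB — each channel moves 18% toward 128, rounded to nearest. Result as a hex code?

#48E13C is rgb(72, 225, 60).
An 18% tone moves each channel 18% toward 128:
  R: 72 + 0.18×(128−72) = 72 + 10.08 = 82.08 → 82
  G: 225 + 0.18×(128−225) = 225 − 17.46 = 207.54 → 208
  B: 60 + 0.18×(128−60) = 60 + 12.24 = 72.24 → 72
rgb(82, 208, 72) = #52D048.

#52D048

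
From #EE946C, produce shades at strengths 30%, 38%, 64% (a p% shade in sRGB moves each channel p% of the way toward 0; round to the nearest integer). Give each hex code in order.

#A7684C, #945C43, #563527

#EE946C is rgb(238, 148, 108).
30%: (238 − 71.4 = 166.6→167, 148 − 44.4 = 103.6→104, 108 − 32.4 = 75.6→76) → #A7684C
38%: (238 − 90.44 = 147.56→148, 148 − 56.24 = 91.76→92, 108 − 41.04 = 66.96→67) → #945C43
64%: (238 − 152.32 = 85.68→86, 148 − 94.72 = 53.28→53, 108 − 69.12 = 38.88→39) → #563527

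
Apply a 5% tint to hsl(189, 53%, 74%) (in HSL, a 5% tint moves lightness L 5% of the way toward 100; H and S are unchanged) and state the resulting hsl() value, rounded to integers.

hsl(189, 53%, 75%)

L moves 5% from 74 toward 100: 74 + 1.3 = 75.3 → 75.
H and S are unchanged.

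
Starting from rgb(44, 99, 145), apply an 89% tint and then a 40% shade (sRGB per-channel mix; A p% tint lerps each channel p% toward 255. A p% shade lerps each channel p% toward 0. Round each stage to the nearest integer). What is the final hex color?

#8B8F92

An 89% tint moves each channel 89% toward 255:
  R: 44 + 0.89×(255−44) = 44 + 187.79 = 231.79 → 232
  G: 99 + 0.89×(255−99) = 99 + 138.84 = 237.84 → 238
  B: 145 + 0.89×(255−145) = 145 + 97.9 = 242.9 → 243
After the tint: rgb(232, 238, 243) = #E8EEF3.
A 40% shade moves each channel 40% toward 0:
  R: 232 + 0.4×(0−232) = 232 − 92.8 = 139.2 → 139
  G: 238 − 95.2 = 142.8 → 143
  B: 243 + 0.4×(0−243) = 243 − 97.2 = 145.8 → 146
rgb(139, 143, 146) = #8B8F92.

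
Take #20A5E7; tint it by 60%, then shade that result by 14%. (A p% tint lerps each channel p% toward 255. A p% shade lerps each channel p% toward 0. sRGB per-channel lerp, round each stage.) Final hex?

#8FBCD3

#20A5E7 is rgb(32, 165, 231).
Lerp each channel 60% toward 255:
  R: 32 + 0.6×(255−32) = 32 + 133.8 = 165.8 → 166
  G: 165 + 54 = 219 → 219
  B: 231 + 14.4 = 245.4 → 245
After the tint: rgb(166, 219, 245) = #A6DBF5.
Lerp each channel 14% toward 0:
  R: 166 + 0.14×(0−166) = 166 − 23.24 = 142.76 → 143
  G: 219 − 30.66 = 188.34 → 188
  B: 245 + 0.14×(0−245) = 245 − 34.3 = 210.7 → 211
rgb(143, 188, 211) = #8FBCD3.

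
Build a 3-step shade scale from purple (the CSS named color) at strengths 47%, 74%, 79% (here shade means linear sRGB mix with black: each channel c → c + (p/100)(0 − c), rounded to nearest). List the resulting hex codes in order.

CSS purple is rgb(128, 0, 128).
47%: (128 − 60.16 = 67.84→68, 0→0, 128 − 60.16 = 67.84→68) → #440044
74%: (128 − 94.72 = 33.28→33, 0→0, 128 − 94.72 = 33.28→33) → #210021
79%: (128 − 101.12 = 26.88→27, 0→0, 128 − 101.12 = 26.88→27) → #1B001B

#440044, #210021, #1B001B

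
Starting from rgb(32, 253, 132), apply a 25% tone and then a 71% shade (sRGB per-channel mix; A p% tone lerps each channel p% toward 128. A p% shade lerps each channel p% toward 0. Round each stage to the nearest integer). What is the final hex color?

#104026

Lerp each channel 25% toward 128:
  R: 32 + 24 = 56 → 56
  G: 253 + 0.25×(128−253) = 253 − 31.25 = 221.75 → 222
  B: 132 − 1 = 131 → 131
After the tone: rgb(56, 222, 131) = #38de83.
A 71% shade moves each channel 71% toward 0:
  R: 56 + 0.71×(0−56) = 56 − 39.76 = 16.24 → 16
  G: 222 − 157.62 = 64.38 → 64
  B: 131 − 93.01 = 37.99 → 38
rgb(16, 64, 38) = #104026.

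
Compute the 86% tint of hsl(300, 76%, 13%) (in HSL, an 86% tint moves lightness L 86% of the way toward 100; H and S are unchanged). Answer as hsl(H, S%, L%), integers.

hsl(300, 76%, 88%)

L moves 86% from 13 toward 100: 13 + 74.82 = 87.82 → 88.
H and S are unchanged.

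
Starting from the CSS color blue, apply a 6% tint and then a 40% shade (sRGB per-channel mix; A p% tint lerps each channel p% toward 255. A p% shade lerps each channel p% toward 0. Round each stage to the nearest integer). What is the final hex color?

#090999

CSS blue is rgb(0, 0, 255).
Lerp each channel 6% toward 255:
  R: 0 + 0.06×(255−0) = 0 + 15.3 = 15.3 → 15
  G: 0 + 0.06×(255−0) = 0 + 15.3 = 15.3 → 15
  B: 255 + 0 = 255 → 255
After the tint: rgb(15, 15, 255) = #0F0FFF.
Per channel, c → c + 0.4(0 − c):
  R: 15 + 0.4×(0−15) = 15 − 6 = 9 → 9
  G: 15 + 0.4×(0−15) = 15 − 6 = 9 → 9
  B: 255 + 0.4×(0−255) = 255 − 102 = 153 → 153
rgb(9, 9, 153) = #090999.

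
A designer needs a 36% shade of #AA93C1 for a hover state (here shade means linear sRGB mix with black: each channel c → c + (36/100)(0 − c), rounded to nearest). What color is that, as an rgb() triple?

#AA93C1 is rgb(170, 147, 193).
Lerp each channel 36% toward 0:
  R: 170 + 0.36×(0−170) = 170 − 61.2 = 108.8 → 109
  G: 147 + 0.36×(0−147) = 147 − 52.92 = 94.08 → 94
  B: 193 + 0.36×(0−193) = 193 − 69.48 = 123.52 → 124

rgb(109, 94, 124)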